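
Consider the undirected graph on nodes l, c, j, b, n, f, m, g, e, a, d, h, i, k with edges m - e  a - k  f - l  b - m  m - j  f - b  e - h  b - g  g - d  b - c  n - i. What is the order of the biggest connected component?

Starting from a we can reach a, k. That is one component of size 2.
Starting from i we can reach i, n. That is one component of size 2.
Starting from b we can reach b, c, d, e, f, g, h, j, l, m. That is one component of size 10.
The largest has 10 vertices.

10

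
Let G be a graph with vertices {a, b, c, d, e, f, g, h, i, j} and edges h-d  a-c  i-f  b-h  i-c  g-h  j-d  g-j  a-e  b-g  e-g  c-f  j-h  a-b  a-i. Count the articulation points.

1

Removing a increases the component count from 1 to 2, so a is a cut vertex.
By contrast removing h leaves 1 component; it is not a cut vertex. No other vertex is a cut vertex either.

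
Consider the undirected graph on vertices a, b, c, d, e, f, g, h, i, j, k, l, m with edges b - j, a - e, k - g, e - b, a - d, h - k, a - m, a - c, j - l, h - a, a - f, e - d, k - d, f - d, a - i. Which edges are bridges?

The edges on the cycle a-e-d-f-a are not bridges since each lies on that cycle.
But removing m - a disconnects m from a; removing g - k disconnects g from k; removing j - l disconnects j from l; removing b - j disconnects b from j — these are bridges.
In total 7 edges are bridges.

a-c, a-i, a-m, b-e, b-j, g-k, j-l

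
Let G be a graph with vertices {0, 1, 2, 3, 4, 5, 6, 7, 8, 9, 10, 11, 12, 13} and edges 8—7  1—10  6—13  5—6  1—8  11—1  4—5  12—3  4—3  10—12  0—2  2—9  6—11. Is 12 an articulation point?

No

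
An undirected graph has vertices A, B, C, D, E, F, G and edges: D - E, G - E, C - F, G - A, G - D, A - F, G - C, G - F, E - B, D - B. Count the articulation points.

1

Removing G increases the component count from 1 to 2, so G is a cut vertex.
By contrast removing B leaves 1 component; it is not a cut vertex. No other vertex is a cut vertex either.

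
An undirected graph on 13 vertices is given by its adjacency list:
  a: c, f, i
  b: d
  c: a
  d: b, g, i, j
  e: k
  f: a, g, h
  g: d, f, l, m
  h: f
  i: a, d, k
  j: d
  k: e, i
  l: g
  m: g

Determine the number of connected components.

1

Starting from a we can reach a, b, c, d, e, f, g, h, i, j, k, l, m. That is one component of size 13.
Total: 1 component.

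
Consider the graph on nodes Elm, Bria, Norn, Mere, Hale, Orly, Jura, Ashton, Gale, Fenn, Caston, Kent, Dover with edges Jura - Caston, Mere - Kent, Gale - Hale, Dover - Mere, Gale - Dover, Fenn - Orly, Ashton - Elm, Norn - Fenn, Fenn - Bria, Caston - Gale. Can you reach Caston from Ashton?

No

The component containing Ashton is {Elm, Ashton}, and Caston is not in it.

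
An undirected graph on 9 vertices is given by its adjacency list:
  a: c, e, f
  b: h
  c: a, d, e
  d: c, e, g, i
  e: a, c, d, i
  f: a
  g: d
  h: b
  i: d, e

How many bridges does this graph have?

The edges on the cycle c-a-e-c are not bridges since each lies on that cycle.
But removing b-h disconnects b from h; removing f-a disconnects f from a; removing g-d disconnects g from d — these are bridges.
That makes 3 bridges.

3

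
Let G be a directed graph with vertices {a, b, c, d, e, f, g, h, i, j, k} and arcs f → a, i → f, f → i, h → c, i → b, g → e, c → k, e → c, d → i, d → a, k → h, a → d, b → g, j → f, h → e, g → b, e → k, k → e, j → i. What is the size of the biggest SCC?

{c, e, h, k} are all mutually reachable — one SCC of size 4.
{a, d, f, i} are all mutually reachable — one SCC of size 4.
{b, g} are all mutually reachable — one SCC of size 2.
{j} is an SCC by itself.
The largest has 4 vertices.

4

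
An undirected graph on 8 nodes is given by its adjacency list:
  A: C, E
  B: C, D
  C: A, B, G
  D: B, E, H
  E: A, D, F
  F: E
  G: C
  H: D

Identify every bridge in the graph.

The edges on the cycle E-D-B-C-A-E are not bridges since each lies on that cycle.
But removing E-F disconnects E from F; removing C-G disconnects C from G; removing D-H disconnects D from H — these are bridges.

C-G, D-H, E-F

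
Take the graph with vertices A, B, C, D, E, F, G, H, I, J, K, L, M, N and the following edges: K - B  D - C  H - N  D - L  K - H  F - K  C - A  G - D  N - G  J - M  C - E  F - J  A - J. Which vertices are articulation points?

Removing C increases the component count from 2 to 3, so C is a cut vertex.
Removing D increases the component count from 2 to 3, so D is a cut vertex.
Removing J increases the component count from 2 to 3, so J is a cut vertex.
Likewise K is a cut vertex.
By contrast removing E leaves 2 components; it is not a cut vertex. No other vertex is a cut vertex either.

C, D, J, K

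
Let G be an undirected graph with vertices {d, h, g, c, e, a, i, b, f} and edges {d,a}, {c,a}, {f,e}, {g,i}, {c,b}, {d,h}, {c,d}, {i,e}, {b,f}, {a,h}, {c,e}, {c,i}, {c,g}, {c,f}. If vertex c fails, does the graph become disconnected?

Yes

Deleting c raises the number of components from 1 to 2, so c is a cut vertex.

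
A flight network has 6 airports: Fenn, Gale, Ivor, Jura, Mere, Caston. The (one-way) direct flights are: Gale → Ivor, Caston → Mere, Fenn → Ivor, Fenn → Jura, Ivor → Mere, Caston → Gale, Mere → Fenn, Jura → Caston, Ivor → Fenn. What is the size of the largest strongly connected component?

{Fenn, Gale, Ivor, Jura, Mere, Caston} are all mutually reachable — one SCC of size 6.
The largest has 6 vertices.

6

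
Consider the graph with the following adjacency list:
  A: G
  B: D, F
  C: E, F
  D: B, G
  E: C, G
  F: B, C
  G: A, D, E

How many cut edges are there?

1

The edges on the cycle G-E-C-F-B-D-G are not bridges since each lies on that cycle.
But removing G-A disconnects G from A — this is a bridge.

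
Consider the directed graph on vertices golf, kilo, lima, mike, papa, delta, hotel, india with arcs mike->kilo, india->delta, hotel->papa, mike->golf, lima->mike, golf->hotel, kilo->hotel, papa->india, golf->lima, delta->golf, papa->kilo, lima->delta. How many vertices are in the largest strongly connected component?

{golf, kilo, lima, mike, papa, delta, hotel, india} are all mutually reachable — one SCC of size 8.
The largest has 8 vertices.

8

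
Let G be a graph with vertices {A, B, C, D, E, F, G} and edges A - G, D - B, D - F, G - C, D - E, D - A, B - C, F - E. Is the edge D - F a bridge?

No

After removing D - F, the path D-E-F still connects them, so the edge is not a bridge.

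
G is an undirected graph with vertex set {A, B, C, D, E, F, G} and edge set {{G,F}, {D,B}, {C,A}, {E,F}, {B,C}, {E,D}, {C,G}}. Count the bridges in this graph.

The edges on the cycle E-D-B-C-G-F-E are not bridges since each lies on that cycle.
But removing C-A disconnects C from A — this is a bridge.

1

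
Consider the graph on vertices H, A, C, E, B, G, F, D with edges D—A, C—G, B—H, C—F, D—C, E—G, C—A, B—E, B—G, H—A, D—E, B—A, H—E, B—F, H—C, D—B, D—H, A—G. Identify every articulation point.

none

Removing F, for instance, still leaves 1 component. No single vertex removal increases the component count — the graph has no articulation points.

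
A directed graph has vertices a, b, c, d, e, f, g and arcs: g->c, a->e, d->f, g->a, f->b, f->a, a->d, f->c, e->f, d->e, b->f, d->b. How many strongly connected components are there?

3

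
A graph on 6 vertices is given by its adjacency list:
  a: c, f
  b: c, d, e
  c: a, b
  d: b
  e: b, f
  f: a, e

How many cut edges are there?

1

The edges on the cycle f-a-c-b-e-f are not bridges since each lies on that cycle.
But removing b-d disconnects b from d — this is a bridge.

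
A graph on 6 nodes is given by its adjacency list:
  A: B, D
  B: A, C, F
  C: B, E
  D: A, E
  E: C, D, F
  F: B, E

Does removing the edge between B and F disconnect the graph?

After removing B-F, the path B-C-E-F still connects them, so the edge is not a bridge.

No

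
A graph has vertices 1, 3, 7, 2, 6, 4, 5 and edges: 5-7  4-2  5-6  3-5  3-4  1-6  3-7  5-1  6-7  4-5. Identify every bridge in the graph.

2-4

The edges on the cycle 3-4-5-3 are not bridges since each lies on that cycle.
But removing 4-2 disconnects 4 from 2 — this is a bridge.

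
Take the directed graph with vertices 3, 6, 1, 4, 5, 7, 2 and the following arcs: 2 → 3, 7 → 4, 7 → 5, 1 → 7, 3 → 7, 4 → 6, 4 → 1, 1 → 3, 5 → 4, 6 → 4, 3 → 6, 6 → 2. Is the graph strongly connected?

From 4 we can reach every vertex (1, 2, 3, 4, 5, 6, 7), and every vertex can reach 4 (1, 2, 3, 4, 5, 6, 7). So the whole graph is one strongly connected component.

Yes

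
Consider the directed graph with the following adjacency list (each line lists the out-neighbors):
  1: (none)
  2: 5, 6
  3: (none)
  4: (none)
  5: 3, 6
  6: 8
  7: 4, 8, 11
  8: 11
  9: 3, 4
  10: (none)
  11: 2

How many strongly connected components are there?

7

{2, 5, 6, 8, 11} are all mutually reachable — one SCC of size 5.
{10} is an SCC by itself.
{1} is an SCC by itself.
{7} is an SCC by itself.
{3} is an SCC by itself.
(and 2 more singleton SCCs)
That gives 7 strongly connected components.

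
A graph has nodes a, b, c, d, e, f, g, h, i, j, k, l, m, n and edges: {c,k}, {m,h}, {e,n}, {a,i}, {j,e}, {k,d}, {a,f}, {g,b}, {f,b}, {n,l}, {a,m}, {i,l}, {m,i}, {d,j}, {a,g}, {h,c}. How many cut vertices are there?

Removing a increases the component count from 1 to 2, so a is a cut vertex.
By contrast removing i leaves 1 component; it is not a cut vertex. No other vertex is a cut vertex either.

1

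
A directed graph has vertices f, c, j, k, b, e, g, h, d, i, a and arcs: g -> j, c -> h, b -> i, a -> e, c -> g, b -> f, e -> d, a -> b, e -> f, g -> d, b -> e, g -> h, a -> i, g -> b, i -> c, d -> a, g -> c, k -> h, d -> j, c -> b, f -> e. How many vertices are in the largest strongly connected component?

{a, b, c, d, e, f, g, i} are all mutually reachable — one SCC of size 8.
{h} is an SCC by itself.
{k} is an SCC by itself.
{j} is an SCC by itself.
The largest has 8 vertices.

8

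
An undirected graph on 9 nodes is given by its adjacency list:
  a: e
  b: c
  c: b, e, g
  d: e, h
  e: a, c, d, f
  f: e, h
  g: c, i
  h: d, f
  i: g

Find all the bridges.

a-e, b-c, c-e, c-g, g-i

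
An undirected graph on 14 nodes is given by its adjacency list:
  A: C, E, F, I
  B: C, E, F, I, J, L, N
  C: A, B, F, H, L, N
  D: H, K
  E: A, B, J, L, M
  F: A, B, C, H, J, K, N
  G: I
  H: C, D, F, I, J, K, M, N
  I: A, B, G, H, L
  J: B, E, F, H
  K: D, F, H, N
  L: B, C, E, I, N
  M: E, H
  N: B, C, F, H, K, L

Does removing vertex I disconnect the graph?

Deleting I raises the number of components from 1 to 2, so I is a cut vertex.

Yes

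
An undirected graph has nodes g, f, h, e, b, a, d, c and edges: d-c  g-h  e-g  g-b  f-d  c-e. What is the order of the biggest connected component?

7

a is isolated — a component by itself.
Starting from b we can reach b, c, d, e, f, g, h. That is one component of size 7.
The largest has 7 vertices.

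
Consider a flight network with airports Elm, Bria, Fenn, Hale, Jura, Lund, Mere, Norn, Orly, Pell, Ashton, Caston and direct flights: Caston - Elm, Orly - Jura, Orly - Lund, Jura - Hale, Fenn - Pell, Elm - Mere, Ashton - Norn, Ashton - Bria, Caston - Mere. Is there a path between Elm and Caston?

Yes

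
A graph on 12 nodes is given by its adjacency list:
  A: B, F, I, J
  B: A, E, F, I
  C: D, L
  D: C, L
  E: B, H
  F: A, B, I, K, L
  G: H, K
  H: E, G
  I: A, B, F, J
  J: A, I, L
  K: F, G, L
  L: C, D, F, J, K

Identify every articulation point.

L

Removing L increases the component count from 1 to 2, so L is a cut vertex.
By contrast removing I leaves 1 component; it is not a cut vertex. No other vertex is a cut vertex either.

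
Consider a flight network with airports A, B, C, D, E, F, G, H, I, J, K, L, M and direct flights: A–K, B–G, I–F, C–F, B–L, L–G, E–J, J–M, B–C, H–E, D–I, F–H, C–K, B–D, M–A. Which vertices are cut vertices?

B

Removing B increases the component count from 1 to 2, so B is a cut vertex.
By contrast removing L leaves 1 component; it is not a cut vertex. No other vertex is a cut vertex either.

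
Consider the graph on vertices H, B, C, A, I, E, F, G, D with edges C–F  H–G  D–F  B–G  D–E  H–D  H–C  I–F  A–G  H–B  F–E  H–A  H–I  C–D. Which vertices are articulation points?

H

Removing H increases the component count from 1 to 2, so H is a cut vertex.
By contrast removing G leaves 1 component; it is not a cut vertex. No other vertex is a cut vertex either.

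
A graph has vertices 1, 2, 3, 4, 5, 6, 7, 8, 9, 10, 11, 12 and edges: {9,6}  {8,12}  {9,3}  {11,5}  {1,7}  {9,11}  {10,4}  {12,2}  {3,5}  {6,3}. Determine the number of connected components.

4

Starting from 4 we can reach 4, 10. That is one component of size 2.
Starting from 1 we can reach 1, 7. That is one component of size 2.
Starting from 2 we can reach 2, 8, 12. That is one component of size 3.
Starting from 3 we can reach 3, 5, 6, 9, 11. That is one component of size 5.
Total: 4 components.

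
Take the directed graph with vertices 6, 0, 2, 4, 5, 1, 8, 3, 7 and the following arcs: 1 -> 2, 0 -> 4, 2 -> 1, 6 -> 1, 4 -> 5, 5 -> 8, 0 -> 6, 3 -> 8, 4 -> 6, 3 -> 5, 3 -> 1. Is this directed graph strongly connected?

No

There is no directed path from 3 to 4, so the graph is not strongly connected.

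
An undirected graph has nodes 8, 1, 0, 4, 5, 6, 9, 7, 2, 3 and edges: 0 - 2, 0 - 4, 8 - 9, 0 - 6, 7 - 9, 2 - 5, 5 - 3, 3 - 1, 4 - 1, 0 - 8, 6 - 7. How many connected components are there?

1

Starting from 0 we can reach 0, 1, 2, 3, 4, 5, 6, 7, 8, 9. That is one component of size 10.
Total: 1 component.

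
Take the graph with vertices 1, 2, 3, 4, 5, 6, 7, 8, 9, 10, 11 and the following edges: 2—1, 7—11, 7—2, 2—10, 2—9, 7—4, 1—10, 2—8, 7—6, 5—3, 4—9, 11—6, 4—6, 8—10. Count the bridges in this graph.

1

The edges on the cycle 7-11-6-4-7 are not bridges since each lies on that cycle.
But removing 5—3 disconnects 5 from 3 — this is a bridge.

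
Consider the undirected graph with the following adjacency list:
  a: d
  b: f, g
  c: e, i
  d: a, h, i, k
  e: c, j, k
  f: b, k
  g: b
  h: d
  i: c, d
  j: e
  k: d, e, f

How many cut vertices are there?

5

Removing b increases the component count from 1 to 2, so b is a cut vertex.
Removing d increases the component count from 1 to 3, so d is a cut vertex.
Removing e increases the component count from 1 to 2, so e is a cut vertex.
Likewise f, k are cut vertices.
By contrast removing j leaves 1 component; it is not a cut vertex. No other vertex is a cut vertex either.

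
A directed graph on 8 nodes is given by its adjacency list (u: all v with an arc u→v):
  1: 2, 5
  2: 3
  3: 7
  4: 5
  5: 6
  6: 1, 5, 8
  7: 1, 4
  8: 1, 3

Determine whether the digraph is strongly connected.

Yes

From 7 we can reach every vertex (1, 2, 3, 4, 5, 6, 7, 8), and every vertex can reach 7 (1, 2, 3, 4, 5, 6, 7, 8). So the whole graph is one strongly connected component.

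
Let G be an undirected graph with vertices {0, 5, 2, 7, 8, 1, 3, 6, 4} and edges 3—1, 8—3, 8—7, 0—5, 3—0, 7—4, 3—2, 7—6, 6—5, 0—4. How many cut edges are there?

2

The edges on the cycle 8-7-6-5-0-3-8 are not bridges since each lies on that cycle.
But removing 2—3 disconnects 2 from 3; removing 1—3 disconnects 1 from 3 — these are bridges.
That makes 2 bridges.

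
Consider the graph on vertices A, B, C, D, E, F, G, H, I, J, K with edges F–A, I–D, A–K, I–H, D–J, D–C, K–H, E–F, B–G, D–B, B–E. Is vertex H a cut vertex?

Deleting H leaves 1 component (was 1) (its neighbors I, K remain connected to each other), so H is not a cut vertex.

No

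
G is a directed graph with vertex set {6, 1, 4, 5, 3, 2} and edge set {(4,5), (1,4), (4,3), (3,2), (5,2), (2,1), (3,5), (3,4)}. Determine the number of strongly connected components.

2

{1, 2, 3, 4, 5} are all mutually reachable — one SCC of size 5.
{6} is an SCC by itself.
That gives 2 strongly connected components.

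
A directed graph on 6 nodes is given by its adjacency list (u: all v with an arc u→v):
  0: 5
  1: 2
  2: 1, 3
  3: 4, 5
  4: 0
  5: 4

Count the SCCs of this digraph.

{0, 4, 5} are all mutually reachable — one SCC of size 3.
{1, 2} are all mutually reachable — one SCC of size 2.
{3} is an SCC by itself.
That gives 3 strongly connected components.

3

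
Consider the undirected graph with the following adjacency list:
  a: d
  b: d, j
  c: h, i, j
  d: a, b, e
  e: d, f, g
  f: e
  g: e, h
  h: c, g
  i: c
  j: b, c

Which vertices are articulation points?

c, d, e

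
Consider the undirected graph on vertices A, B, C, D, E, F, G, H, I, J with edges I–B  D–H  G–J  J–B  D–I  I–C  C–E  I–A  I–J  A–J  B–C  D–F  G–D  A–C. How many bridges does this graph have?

The edges on the cycle A-J-B-C-A are not bridges since each lies on that cycle.
But removing H–D disconnects H from D; removing D–F disconnects D from F; removing E–C disconnects E from C — these are bridges.
That makes 3 bridges.

3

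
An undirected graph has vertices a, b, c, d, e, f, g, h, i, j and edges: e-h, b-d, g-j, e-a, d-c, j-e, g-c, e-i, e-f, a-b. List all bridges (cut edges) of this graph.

The edges on the cycle g-j-e-a-b-d-c-g are not bridges since each lies on that cycle.
But removing h-e disconnects h from e; removing e-i disconnects e from i; removing f-e disconnects f from e — these are bridges.

e-f, e-h, e-i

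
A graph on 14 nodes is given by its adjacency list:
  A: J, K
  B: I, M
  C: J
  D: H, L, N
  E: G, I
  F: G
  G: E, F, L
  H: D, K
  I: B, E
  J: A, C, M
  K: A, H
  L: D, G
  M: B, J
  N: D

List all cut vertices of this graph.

Removing D increases the component count from 1 to 2, so D is a cut vertex.
Removing G increases the component count from 1 to 2, so G is a cut vertex.
Removing J increases the component count from 1 to 2, so J is a cut vertex.
By contrast removing C leaves 1 component; it is not a cut vertex. No other vertex is a cut vertex either.

D, G, J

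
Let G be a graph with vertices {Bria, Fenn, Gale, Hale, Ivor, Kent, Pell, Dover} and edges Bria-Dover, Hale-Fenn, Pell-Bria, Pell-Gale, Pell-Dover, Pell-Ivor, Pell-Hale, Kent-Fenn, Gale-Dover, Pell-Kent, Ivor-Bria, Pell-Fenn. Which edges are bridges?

none

The edges on the cycle Pell-Ivor-Bria-Pell are not bridges since each lies on that cycle.
Every edge lies on some cycle, so there are no bridges.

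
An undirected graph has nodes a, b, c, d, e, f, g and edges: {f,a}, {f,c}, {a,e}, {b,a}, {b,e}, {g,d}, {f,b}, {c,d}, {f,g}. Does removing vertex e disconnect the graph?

No

Deleting e leaves 1 component (was 1) (its neighbors a, b remain connected to each other), so e is not a cut vertex.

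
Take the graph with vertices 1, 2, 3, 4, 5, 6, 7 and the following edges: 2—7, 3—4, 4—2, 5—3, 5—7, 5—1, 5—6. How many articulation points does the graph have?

1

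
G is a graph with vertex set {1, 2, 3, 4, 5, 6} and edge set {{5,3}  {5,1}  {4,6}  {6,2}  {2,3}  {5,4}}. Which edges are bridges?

1-5

The edges on the cycle 5-4-6-2-3-5 are not bridges since each lies on that cycle.
But removing 5–1 disconnects 5 from 1 — this is a bridge.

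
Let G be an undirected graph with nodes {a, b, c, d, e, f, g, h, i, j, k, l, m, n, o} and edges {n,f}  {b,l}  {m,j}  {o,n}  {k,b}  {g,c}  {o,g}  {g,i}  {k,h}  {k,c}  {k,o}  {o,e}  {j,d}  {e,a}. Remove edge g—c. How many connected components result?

g and c are still connected via g-o-k-c, so the component count stays at 2.

2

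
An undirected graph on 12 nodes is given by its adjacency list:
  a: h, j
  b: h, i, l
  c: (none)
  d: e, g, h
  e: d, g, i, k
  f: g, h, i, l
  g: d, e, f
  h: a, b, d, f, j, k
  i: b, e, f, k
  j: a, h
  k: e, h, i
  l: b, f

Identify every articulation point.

Removing h increases the component count from 2 to 3, so h is a cut vertex.
By contrast removing a leaves 2 components; it is not a cut vertex. No other vertex is a cut vertex either.

h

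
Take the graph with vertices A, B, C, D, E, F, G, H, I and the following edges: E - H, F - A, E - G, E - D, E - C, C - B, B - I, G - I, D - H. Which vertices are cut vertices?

Removing E increases the component count from 2 to 3, so E is a cut vertex.
By contrast removing D leaves 2 components; it is not a cut vertex. No other vertex is a cut vertex either.

E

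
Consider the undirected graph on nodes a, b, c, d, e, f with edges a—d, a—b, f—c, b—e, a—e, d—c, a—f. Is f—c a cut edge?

After removing f—c, the path f-a-d-c still connects them, so the edge is not a bridge.

No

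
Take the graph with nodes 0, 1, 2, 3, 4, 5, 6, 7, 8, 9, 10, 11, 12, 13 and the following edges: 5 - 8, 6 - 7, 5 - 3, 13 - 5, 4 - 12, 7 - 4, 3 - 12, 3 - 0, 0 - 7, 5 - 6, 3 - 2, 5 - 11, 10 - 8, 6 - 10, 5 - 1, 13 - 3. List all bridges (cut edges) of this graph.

1-5, 11-5, 2-3

The edges on the cycle 5-6-10-8-5 are not bridges since each lies on that cycle.
But removing 3 - 2 disconnects 3 from 2; removing 11 - 5 disconnects 11 from 5; removing 1 - 5 disconnects 1 from 5 — these are bridges.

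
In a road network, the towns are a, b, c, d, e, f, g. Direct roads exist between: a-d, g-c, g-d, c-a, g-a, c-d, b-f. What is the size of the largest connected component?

4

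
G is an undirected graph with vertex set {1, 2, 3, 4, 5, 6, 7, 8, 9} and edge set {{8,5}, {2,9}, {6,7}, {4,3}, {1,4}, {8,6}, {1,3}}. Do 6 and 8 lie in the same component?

Yes

From 6 we can reach 5, 6, 7, 8, which includes 8.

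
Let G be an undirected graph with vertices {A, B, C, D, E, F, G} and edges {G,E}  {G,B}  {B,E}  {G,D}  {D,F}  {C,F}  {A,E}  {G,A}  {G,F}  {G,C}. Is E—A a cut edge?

After removing E—A, the path E-G-A still connects them, so the edge is not a bridge.

No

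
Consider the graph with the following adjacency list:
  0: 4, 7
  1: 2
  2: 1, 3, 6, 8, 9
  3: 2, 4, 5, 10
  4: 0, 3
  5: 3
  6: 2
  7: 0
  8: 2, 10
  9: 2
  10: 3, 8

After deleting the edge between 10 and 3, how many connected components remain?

1

10 and 3 are still connected via 10-8-2-3, so the component count stays at 1.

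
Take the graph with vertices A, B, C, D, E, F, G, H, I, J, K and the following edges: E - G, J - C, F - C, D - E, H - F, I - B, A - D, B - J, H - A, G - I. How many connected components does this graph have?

2

K is isolated — a component by itself.
Starting from A we can reach A, B, C, D, E, F, G, H, I, J. That is one component of size 10.
Total: 2 components.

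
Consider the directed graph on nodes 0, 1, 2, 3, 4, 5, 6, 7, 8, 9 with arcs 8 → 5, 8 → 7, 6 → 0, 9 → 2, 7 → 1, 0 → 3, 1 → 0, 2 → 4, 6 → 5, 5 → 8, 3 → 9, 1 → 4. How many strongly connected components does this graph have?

9

{5, 8} are all mutually reachable — one SCC of size 2.
{9} is an SCC by itself.
{1} is an SCC by itself.
{6} is an SCC by itself.
{7} is an SCC by itself.
(and 4 more singleton SCCs)
That gives 9 strongly connected components.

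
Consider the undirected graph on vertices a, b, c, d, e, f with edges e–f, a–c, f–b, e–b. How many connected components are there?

d is isolated — a component by itself.
Starting from a we can reach a, c. That is one component of size 2.
Starting from b we can reach b, e, f. That is one component of size 3.
Total: 3 components.

3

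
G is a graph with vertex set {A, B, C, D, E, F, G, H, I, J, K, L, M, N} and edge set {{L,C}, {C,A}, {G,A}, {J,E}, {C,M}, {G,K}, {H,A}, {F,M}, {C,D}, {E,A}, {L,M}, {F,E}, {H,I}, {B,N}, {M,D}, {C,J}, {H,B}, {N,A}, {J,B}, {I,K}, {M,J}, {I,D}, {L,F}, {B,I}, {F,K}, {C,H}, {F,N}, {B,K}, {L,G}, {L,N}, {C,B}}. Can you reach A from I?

Yes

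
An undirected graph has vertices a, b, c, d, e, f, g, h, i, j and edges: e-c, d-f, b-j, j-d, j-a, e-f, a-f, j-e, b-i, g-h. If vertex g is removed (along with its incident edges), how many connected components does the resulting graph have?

With g gone, the remaining components are: {h}; {a, b, c, d, e, f, i, j}.
That is 2 components.

2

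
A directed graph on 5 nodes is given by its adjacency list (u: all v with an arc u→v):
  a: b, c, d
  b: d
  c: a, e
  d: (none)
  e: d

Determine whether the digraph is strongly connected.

There is no directed path from e to c, so the graph is not strongly connected.

No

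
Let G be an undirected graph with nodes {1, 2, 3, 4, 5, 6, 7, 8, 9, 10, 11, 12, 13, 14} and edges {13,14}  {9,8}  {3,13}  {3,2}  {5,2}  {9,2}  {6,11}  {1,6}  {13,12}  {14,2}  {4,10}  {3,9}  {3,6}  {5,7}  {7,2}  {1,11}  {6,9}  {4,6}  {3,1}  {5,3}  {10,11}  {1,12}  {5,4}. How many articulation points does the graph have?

Removing 9 increases the component count from 1 to 2, so 9 is a cut vertex.
By contrast removing 5 leaves 1 component; it is not a cut vertex. No other vertex is a cut vertex either.

1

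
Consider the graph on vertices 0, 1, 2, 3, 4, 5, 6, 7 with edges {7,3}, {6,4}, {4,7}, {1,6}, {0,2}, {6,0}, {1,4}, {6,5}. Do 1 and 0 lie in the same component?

From 1 we can reach 0, 1, 2, 3, 4, 5, 6, 7, which includes 0.

Yes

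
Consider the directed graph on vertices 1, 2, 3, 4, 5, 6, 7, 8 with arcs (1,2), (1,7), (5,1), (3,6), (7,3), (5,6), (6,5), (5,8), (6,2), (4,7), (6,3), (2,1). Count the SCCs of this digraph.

3

{1, 2, 3, 5, 6, 7} are all mutually reachable — one SCC of size 6.
{4} is an SCC by itself.
{8} is an SCC by itself.
That gives 3 strongly connected components.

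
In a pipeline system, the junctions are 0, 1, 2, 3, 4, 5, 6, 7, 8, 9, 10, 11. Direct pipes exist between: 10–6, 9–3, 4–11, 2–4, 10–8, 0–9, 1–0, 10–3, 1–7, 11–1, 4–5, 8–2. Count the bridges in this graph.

The edges on the cycle 10-8-2-4-11-1-0-9-3-10 are not bridges since each lies on that cycle.
But removing 5–4 disconnects 5 from 4; removing 7–1 disconnects 7 from 1; removing 10–6 disconnects 10 from 6 — these are bridges.
That makes 3 bridges.

3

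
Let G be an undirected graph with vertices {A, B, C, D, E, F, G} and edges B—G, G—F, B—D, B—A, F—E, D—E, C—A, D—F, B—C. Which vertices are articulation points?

B

Removing B increases the component count from 1 to 2, so B is a cut vertex.
By contrast removing E leaves 1 component; it is not a cut vertex. No other vertex is a cut vertex either.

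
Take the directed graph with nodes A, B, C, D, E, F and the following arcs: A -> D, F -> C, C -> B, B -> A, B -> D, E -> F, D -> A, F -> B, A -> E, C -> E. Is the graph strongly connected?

From B we can reach every vertex (A, B, C, D, E, F), and every vertex can reach B (A, B, C, D, E, F). So the whole graph is one strongly connected component.

Yes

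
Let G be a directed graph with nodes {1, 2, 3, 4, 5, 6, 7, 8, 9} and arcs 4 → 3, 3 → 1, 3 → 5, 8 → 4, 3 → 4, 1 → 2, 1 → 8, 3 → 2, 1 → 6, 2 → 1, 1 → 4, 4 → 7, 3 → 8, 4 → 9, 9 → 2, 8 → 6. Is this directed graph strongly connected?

No

There is no directed path from 7 to 8, so the graph is not strongly connected.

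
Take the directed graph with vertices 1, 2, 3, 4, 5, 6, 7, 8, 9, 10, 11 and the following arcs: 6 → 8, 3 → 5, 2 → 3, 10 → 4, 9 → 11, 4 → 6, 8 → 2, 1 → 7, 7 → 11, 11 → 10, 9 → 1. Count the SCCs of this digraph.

11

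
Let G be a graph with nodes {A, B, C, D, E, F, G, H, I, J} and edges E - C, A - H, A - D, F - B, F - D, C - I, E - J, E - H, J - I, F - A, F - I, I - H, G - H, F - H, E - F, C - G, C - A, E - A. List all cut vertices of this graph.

F

Removing F increases the component count from 1 to 2, so F is a cut vertex.
By contrast removing I leaves 1 component; it is not a cut vertex. No other vertex is a cut vertex either.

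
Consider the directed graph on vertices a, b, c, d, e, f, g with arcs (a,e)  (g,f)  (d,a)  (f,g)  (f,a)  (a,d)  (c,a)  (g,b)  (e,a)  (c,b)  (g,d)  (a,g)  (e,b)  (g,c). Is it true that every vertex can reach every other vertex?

There is no directed path from b to f, so the graph is not strongly connected.

No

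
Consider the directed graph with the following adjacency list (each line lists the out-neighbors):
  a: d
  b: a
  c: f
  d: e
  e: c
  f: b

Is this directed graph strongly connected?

Yes

From d we can reach every vertex (a, b, c, d, e, f), and every vertex can reach d (a, b, c, d, e, f). So the whole graph is one strongly connected component.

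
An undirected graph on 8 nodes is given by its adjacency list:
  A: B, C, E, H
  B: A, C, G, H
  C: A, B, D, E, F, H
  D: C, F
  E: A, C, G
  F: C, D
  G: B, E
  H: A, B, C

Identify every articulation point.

Removing C increases the component count from 1 to 2, so C is a cut vertex.
By contrast removing H leaves 1 component; it is not a cut vertex. No other vertex is a cut vertex either.

C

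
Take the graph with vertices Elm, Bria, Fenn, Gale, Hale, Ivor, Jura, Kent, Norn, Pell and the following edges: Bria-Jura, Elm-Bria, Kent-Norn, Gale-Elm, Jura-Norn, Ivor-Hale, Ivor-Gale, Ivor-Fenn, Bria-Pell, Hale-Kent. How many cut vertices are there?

2

Removing Bria increases the component count from 1 to 2, so Bria is a cut vertex.
Removing Ivor increases the component count from 1 to 2, so Ivor is a cut vertex.
By contrast removing Jura leaves 1 component; it is not a cut vertex. No other vertex is a cut vertex either.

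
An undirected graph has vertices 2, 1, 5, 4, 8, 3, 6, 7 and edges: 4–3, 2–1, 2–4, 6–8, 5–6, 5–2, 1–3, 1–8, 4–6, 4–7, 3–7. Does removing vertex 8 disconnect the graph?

No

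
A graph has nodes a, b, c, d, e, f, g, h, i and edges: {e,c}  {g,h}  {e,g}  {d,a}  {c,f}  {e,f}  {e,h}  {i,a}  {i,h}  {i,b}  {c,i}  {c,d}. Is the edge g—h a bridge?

After removing g—h, the path g-e-h still connects them, so the edge is not a bridge.

No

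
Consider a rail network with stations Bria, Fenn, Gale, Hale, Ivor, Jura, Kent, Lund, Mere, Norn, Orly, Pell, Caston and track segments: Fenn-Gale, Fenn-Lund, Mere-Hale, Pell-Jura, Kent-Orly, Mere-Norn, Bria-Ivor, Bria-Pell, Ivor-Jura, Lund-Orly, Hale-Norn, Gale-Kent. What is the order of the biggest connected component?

Caston is isolated — a component by itself.
Starting from Hale we can reach Hale, Mere, Norn. That is one component of size 3.
Starting from Bria we can reach Bria, Ivor, Jura, Pell. That is one component of size 4.
Starting from Fenn we can reach Fenn, Gale, Kent, Lund, Orly. That is one component of size 5.
The largest has 5 vertices.

5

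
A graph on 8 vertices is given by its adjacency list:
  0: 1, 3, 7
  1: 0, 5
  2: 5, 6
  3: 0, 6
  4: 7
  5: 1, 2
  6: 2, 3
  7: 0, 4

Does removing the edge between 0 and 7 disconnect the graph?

Removing 0-7 leaves no path between 0 and 7: the component count goes from 1 to 2. So it is a bridge.

Yes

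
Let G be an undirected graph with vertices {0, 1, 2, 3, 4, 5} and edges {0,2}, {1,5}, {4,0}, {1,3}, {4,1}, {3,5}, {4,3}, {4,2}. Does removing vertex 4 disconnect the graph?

Yes

Deleting 4 raises the number of components from 1 to 2, so 4 is a cut vertex.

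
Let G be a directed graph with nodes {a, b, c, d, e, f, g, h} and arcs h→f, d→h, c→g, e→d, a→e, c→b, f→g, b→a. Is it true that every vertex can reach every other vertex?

There is no directed path from g to d, so the graph is not strongly connected.

No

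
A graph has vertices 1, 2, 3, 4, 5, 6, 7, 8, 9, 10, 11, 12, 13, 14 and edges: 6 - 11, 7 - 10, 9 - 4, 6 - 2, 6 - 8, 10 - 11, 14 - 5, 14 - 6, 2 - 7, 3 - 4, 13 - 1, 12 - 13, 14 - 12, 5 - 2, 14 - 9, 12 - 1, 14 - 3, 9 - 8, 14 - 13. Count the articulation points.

Removing 14 increases the component count from 1 to 2, so 14 is a cut vertex.
By contrast removing 11 leaves 1 component; it is not a cut vertex. No other vertex is a cut vertex either.

1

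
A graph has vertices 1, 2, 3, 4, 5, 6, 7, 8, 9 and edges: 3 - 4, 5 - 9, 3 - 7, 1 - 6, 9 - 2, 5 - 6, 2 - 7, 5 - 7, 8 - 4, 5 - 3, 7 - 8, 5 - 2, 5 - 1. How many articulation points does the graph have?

Removing 5 increases the component count from 1 to 2, so 5 is a cut vertex.
By contrast removing 6 leaves 1 component; it is not a cut vertex. No other vertex is a cut vertex either.

1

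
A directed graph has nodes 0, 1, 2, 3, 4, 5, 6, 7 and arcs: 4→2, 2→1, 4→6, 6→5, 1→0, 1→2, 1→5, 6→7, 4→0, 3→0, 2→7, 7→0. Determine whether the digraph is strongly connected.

No

There is no directed path from 4 to 3, so the graph is not strongly connected.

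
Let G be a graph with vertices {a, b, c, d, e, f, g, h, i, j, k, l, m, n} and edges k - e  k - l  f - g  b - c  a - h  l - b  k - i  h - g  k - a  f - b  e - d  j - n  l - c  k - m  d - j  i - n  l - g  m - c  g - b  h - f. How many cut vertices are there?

Removing k increases the component count from 1 to 2, so k is a cut vertex.
By contrast removing n leaves 1 component; it is not a cut vertex. No other vertex is a cut vertex either.

1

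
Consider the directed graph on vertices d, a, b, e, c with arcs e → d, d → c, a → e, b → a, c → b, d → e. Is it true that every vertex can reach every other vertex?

Yes

From e we can reach every vertex (a, b, c, d, e), and every vertex can reach e (a, b, c, d, e). So the whole graph is one strongly connected component.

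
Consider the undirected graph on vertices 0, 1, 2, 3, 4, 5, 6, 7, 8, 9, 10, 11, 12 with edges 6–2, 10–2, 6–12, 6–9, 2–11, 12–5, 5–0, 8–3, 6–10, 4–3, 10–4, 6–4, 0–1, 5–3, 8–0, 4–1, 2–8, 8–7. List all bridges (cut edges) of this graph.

The edges on the cycle 6-10-4-6 are not bridges since each lies on that cycle.
But removing 11–2 disconnects 11 from 2; removing 6–9 disconnects 6 from 9; removing 8–7 disconnects 8 from 7 — these are bridges.

11-2, 6-9, 7-8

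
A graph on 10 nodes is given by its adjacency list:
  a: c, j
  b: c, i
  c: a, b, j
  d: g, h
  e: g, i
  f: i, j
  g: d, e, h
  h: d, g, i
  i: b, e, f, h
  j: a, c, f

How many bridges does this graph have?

0

The edges on the cycle c-a-j-c are not bridges since each lies on that cycle.
Every edge lies on some cycle, so there are no bridges.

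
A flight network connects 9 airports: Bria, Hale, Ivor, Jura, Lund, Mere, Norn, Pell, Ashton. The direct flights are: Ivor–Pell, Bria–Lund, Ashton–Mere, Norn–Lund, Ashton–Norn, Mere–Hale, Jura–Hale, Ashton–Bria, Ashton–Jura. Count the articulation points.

1

Removing Ashton increases the component count from 2 to 3, so Ashton is a cut vertex.
By contrast removing Hale leaves 2 components; it is not a cut vertex. No other vertex is a cut vertex either.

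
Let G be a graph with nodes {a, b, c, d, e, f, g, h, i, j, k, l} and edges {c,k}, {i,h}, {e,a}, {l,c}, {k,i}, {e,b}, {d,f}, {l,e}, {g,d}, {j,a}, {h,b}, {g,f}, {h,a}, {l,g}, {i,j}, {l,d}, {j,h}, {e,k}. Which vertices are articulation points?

Removing l increases the component count from 1 to 2, so l is a cut vertex.
By contrast removing c leaves 1 component; it is not a cut vertex. No other vertex is a cut vertex either.

l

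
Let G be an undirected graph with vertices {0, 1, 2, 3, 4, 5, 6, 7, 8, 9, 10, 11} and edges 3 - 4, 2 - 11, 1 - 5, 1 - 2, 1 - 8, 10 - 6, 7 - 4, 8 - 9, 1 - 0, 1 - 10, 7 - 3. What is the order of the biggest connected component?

Starting from 3 we can reach 3, 4, 7. That is one component of size 3.
Starting from 0 we can reach 0, 1, 2, 5, 6, 8, 9, 10, 11. That is one component of size 9.
The largest has 9 vertices.

9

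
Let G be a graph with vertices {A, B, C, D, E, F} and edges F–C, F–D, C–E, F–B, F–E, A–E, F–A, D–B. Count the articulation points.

Removing F increases the component count from 1 to 2, so F is a cut vertex.
By contrast removing D leaves 1 component; it is not a cut vertex. No other vertex is a cut vertex either.

1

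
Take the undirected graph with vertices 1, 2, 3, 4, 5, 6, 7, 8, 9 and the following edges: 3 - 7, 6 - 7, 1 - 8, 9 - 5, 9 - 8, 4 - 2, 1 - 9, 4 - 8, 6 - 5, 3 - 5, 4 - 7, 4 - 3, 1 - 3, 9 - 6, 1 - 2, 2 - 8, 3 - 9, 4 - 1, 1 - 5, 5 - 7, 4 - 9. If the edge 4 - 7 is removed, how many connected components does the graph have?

1

4 and 7 are still connected via 4-3-7, so the component count stays at 1.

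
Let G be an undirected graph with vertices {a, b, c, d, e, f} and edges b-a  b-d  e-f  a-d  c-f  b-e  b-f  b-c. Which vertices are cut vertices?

b

Removing b increases the component count from 1 to 2, so b is a cut vertex.
By contrast removing d leaves 1 component; it is not a cut vertex. No other vertex is a cut vertex either.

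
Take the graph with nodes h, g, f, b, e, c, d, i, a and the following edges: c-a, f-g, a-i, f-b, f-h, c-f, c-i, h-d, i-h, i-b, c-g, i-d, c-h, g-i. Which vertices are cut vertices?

none

Removing a, for instance, still leaves 2 components. No single vertex removal increases the component count — the graph has no articulation points.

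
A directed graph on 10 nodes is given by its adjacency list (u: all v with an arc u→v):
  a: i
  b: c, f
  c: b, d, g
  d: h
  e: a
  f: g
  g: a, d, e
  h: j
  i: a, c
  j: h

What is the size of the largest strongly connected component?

{a, b, c, e, f, g, i} are all mutually reachable — one SCC of size 7.
{h, j} are all mutually reachable — one SCC of size 2.
{d} is an SCC by itself.
The largest has 7 vertices.

7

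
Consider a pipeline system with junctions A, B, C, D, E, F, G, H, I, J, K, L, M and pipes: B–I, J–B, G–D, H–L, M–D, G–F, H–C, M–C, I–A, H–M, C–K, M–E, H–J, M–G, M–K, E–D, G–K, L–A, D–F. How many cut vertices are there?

1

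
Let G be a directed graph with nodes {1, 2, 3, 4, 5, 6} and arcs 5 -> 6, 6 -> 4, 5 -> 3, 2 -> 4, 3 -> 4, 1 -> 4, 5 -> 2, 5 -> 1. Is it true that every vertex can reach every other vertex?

There is no directed path from 3 to 6, so the graph is not strongly connected.

No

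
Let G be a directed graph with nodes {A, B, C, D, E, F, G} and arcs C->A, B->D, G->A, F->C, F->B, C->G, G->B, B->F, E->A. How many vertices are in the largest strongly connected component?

{B, C, F, G} are all mutually reachable — one SCC of size 4.
{A} is an SCC by itself.
{E} is an SCC by itself.
{D} is an SCC by itself.
The largest has 4 vertices.

4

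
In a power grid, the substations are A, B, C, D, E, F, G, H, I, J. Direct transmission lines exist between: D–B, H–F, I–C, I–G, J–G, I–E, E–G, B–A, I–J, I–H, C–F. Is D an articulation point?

Deleting D leaves 2 components (was 2), so D is not a cut vertex.

No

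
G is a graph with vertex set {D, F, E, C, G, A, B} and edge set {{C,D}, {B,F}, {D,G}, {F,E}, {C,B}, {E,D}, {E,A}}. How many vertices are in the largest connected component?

Starting from A we can reach A, B, C, D, E, F, G. That is one component of size 7.
The largest has 7 vertices.

7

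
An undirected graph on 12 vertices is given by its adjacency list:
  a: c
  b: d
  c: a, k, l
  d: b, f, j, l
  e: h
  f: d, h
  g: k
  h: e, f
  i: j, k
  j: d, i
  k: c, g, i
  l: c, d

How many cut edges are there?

6

The edges on the cycle d-l-c-k-i-j-d are not bridges since each lies on that cycle.
But removing a-c disconnects a from c; removing d-f disconnects d from f; removing g-k disconnects g from k; removing e-h disconnects e from h — these are bridges.
In total 6 edges are bridges.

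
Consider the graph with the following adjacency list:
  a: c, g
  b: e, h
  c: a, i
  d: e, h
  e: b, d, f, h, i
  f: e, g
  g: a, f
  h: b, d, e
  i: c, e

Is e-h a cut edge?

After removing e-h, the path e-b-h still connects them, so the edge is not a bridge.

No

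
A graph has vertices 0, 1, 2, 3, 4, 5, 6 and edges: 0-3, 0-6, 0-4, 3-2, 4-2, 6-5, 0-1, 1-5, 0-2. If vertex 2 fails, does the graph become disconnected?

No

Deleting 2 leaves 1 component (was 1) (its neighbors 0, 3, 4 remain connected to each other), so 2 is not a cut vertex.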